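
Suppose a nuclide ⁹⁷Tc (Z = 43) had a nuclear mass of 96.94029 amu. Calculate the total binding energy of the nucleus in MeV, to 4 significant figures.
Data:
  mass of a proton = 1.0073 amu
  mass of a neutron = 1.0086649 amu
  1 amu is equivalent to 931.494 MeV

Total constituent mass: 43 × 1.0073 + 54 × 1.0086649 = 97.7818046 amu
The mass defect is 97.7818046 − 96.94029 = 0.8415146 amu.
Converting to energy: 0.8415146 amu × 931.494 MeV/amu = 783.866 MeV

783.9 MeV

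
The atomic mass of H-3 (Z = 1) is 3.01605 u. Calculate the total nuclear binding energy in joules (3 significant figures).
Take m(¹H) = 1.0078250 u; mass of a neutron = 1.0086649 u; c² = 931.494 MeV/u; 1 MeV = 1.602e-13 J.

Mass of separated nucleons = 1(1.0078250) + 2(1.0086649) = 1.0078250 + 2.0173298 = 3.0251548 u
Mass defect Δm = 3.0251548 − 3.01605 = 0.0091048 u
Converting to energy: 0.0091048 u × 931.494 MeV/u = 8.48107 MeV
In joules: 8.48107 MeV × 1.602e-13 J/MeV = 1.3587e-12 J

1.36e-12 J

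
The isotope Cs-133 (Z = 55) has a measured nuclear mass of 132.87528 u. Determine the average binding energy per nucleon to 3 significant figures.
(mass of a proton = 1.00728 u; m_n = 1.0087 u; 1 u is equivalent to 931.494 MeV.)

Z = 55, so N = A − Z = 133 − 55 = 78.
Total constituent mass: 55 × 1.00728 + 78 × 1.0087 = 134.07900 u
Δm = 134.07900 − 132.87528 = 1.20372 u
Binding energy = Δm·c² = 1.20372 × 931.494 MeV/u = 1121.26 MeV
Dividing by A = 133 gives 8.431 MeV per nucleon.

8.43 MeV/nucleon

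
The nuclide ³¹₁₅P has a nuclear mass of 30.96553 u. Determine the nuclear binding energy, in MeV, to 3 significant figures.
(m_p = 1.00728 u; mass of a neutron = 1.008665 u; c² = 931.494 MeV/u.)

The nucleus contains 15 protons and 31 − 15 = 16 neutrons.
Total constituent mass: 15 × 1.00728 + 16 × 1.008665 = 31.247840 u
Mass defect Δm = 31.247840 − 30.96553 = 0.282310 u
Converting to energy: 0.282310 u × 931.494 MeV/u = 262.970 MeV

263 MeV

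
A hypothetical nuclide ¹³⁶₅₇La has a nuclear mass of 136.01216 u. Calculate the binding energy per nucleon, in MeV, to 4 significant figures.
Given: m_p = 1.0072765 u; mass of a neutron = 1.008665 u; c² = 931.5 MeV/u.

The nucleus contains 57 protons and 136 − 57 = 79 neutrons.
Total constituent mass: 57 × 1.0072765 + 79 × 1.008665 = 137.0992955 u
Mass defect Δm = 137.0992955 − 136.01216 = 1.0871355 u
Converting to energy: 1.0871355 u × 931.5 MeV/u = 1012.67 MeV
BE/A = 1012.67 MeV / 136 = 7.446 MeV/nucleon

7.446 MeV/nucleon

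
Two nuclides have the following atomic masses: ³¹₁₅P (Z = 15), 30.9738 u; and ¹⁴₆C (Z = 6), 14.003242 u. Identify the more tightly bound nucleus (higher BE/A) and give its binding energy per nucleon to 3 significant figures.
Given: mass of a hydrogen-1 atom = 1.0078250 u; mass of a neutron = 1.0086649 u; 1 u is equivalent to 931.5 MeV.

³¹₁₅P: Σm = 15(1.0078250) + 16(1.0086649) = 31.2560134 u; Δm = 0.2822134 u; E_B = 262.88 MeV; E_B/A = 8.480 MeV
¹⁴₆C: Σm = 6(1.0078250) + 8(1.0086649) = 14.1162692 u; Δm = 0.1130272 u; E_B = 105.28 MeV; E_B/A = 7.520 MeV
³¹₁₅P has the higher binding energy per nucleon, so it is the more tightly bound nucleus.

³¹₁₅P; 8.48 MeV/nucleon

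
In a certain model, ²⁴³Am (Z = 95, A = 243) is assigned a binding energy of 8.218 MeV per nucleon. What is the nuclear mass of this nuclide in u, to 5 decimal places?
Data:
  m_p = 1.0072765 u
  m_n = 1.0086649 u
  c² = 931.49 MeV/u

Total binding energy = 243 × 8.218 = 1996.974 MeV
Mass defect = 1996.974 MeV / (931.49 MeV/u) = 2.1438491 u
Constituent mass = 95(1.0072765) + 148(1.0086649) = 244.9736727 u
Nuclear mass = 244.9736727 − 2.1438491 = 242.8298236 u ≈ 242.82982 u (to 5 decimal places)

242.82982 u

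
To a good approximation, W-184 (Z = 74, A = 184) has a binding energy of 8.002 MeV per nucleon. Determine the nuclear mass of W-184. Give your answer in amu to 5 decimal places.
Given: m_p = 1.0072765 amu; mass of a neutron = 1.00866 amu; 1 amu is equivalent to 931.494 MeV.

183.91041 amu

Total binding energy = 184 × 8.002 = 1472.368 MeV
Mass defect = 1472.368 MeV / (931.494 MeV/amu) = 1.5806522 amu
Constituent mass = 74(1.0072765) + 110(1.00866) = 185.4910610 amu
Nuclear mass = 185.4910610 − 1.5806522 = 183.9104088 amu ≈ 183.91041 amu (to 5 decimal places)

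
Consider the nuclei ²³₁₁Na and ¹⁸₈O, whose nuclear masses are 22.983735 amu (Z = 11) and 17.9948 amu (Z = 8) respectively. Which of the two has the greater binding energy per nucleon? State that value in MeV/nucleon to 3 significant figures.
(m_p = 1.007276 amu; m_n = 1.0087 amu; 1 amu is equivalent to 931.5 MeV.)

²³₁₁Na; 8.13 MeV/nucleon

²³₁₁Na: Σm = 11(1.007276) + 12(1.0087) = 23.184436 amu; Δm = 0.200701 amu; E_B = 186.95 MeV; E_B/A = 8.128 MeV
¹⁸₈O: Σm = 8(1.007276) + 10(1.0087) = 18.145208 amu; Δm = 0.150408 amu; E_B = 140.11 MeV; E_B/A = 7.784 MeV
²³₁₁Na has the higher binding energy per nucleon, so it is the more tightly bound nucleus.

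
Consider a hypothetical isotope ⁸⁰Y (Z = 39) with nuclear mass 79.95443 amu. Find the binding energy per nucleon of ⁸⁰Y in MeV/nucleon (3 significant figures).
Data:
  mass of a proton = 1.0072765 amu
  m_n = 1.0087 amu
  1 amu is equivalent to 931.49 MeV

7.99 MeV/nucleon

The nucleus contains 39 protons and 80 − 39 = 41 neutrons.
Σm = 39·m_p + 41·m_n = 39.2837835 + 41.3567 = 80.6404835 amu
Δm = 80.6404835 − 79.95443 = 0.6860535 amu
E_B = 0.6860535 × 931.49 = 639.052 MeV
Per nucleon: 639.052 / 80 = 7.988 MeV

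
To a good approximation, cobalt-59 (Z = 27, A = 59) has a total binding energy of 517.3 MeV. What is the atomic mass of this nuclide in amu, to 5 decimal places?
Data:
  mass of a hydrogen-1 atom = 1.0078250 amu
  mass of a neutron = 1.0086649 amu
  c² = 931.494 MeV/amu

Mass defect = 517.3 MeV / (931.494 MeV/amu) = 0.5553444 amu
Constituent mass = 27(1.0078250) + 32(1.0086649) = 59.4885518 amu
Atomic mass = 59.4885518 − 0.5553444 = 58.9332074 amu ≈ 58.93321 amu (to 5 decimal places)

58.93321 amu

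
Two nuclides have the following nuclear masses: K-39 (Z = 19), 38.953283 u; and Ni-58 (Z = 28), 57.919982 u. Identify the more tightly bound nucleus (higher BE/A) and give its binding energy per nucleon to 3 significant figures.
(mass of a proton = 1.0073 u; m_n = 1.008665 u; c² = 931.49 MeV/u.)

Ni-58; 8.74 MeV/nucleon

K-39: Σm = 19(1.0073) + 20(1.008665) = 39.312000 u; Δm = 0.358717 u; E_B = 334.14 MeV; E_B/A = 8.568 MeV
Ni-58: Σm = 28(1.0073) + 30(1.008665) = 58.464350 u; Δm = 0.544368 u; E_B = 507.07 MeV; E_B/A = 8.743 MeV
Ni-58 has the higher binding energy per nucleon, so it is the more tightly bound nucleus.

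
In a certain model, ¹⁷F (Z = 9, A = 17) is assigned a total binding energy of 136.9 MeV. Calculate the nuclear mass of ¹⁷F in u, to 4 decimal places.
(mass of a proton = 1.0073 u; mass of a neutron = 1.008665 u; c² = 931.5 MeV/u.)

16.9881 u

Mass defect = 136.9 MeV / (931.5 MeV/u) = 0.146967 u
Constituent mass = 9(1.0073) + 8(1.008665) = 17.135020 u
Nuclear mass = 17.135020 − 0.146967 = 16.988053 u ≈ 16.9881 u (to 4 decimal places)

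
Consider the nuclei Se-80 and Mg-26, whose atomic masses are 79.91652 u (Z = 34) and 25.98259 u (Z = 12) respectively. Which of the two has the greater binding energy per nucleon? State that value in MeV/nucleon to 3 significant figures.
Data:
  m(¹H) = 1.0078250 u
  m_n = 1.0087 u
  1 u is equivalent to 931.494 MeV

Se-80; 8.73 MeV/nucleon

Se-80: Σm = 34(1.0078250) + 46(1.0087) = 80.6662500 u; Δm = 0.7497300 u; E_B = 698.37 MeV; E_B/A = 8.730 MeV
Mg-26: Σm = 12(1.0078250) + 14(1.0087) = 26.2157000 u; Δm = 0.2331100 u; E_B = 217.14 MeV; E_B/A = 8.352 MeV
Se-80 has the higher binding energy per nucleon, so it is the more tightly bound nucleus.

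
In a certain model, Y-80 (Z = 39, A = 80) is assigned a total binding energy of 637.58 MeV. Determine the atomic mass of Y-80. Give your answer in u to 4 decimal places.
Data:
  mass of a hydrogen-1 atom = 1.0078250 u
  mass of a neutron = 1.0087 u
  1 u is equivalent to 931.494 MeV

Mass defect = 637.58 MeV / (931.494 MeV/u) = 0.684470 u
Constituent mass = 39(1.0078250) + 41(1.0087) = 80.6618750 u
Atomic mass = 80.6618750 − 0.684470 = 79.9774050 u ≈ 79.9774 u (to 4 decimal places)

79.9774 u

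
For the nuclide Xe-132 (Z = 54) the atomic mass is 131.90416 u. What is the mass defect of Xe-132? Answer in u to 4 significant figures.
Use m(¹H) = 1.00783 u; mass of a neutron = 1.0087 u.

Total constituent mass: 54 × 1.00783 + 78 × 1.0087 = 133.10142 u
The mass defect is 133.10142 − 131.90416 = 1.19726 u.

1.197 u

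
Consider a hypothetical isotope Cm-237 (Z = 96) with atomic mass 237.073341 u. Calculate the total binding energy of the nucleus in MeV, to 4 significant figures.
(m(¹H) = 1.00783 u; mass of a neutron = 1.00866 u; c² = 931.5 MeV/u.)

1769 MeV

With 96 protons and 141 neutrons (A = 237):
Mass of separated nucleons = 96(1.00783) + 141(1.00866) = 96.75168 + 142.22106 = 238.97274 u
Δm = 238.97274 − 237.073341 = 1.899399 u
Binding energy = Δm·c² = 1.899399 × 931.5 MeV/u = 1769.29 MeV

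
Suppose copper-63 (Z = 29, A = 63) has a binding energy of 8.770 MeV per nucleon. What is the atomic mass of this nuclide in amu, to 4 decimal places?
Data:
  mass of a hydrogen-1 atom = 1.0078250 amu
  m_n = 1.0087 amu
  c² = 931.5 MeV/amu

Total binding energy = 63 × 8.770 = 552.510 MeV
Mass defect = 552.510 MeV / (931.5 MeV/amu) = 0.593140 amu
Constituent mass = 29(1.0078250) + 34(1.0087) = 63.5227250 amu
Atomic mass = 63.5227250 − 0.593140 = 62.9295850 amu ≈ 62.9296 amu (to 4 decimal places)

62.9296 amu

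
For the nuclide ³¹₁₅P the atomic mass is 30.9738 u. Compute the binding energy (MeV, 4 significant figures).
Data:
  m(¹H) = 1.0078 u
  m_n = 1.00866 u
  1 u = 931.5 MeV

262.5 MeV

Z = 15, so N = A − Z = 31 − 15 = 16.
Σm = 15·m(¹H) + 16·m_n = 15.1170 + 16.13856 = 31.25556 u
Δm = 31.25556 − 30.9738 = 0.28176 u
Binding energy = Δm·c² = 0.28176 × 931.5 MeV/u = 262.459 MeV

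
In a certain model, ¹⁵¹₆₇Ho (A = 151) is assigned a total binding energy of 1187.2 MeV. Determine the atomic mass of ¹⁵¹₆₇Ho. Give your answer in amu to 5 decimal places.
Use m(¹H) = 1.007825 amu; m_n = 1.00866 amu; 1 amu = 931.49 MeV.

Mass defect = 1187.2 MeV / (931.49 MeV/amu) = 1.2745172 amu
Constituent mass = 67(1.007825) + 84(1.00866) = 152.251715 amu
Atomic mass = 152.251715 − 1.2745172 = 150.9771978 amu ≈ 150.97720 amu (to 5 decimal places)

150.97720 amu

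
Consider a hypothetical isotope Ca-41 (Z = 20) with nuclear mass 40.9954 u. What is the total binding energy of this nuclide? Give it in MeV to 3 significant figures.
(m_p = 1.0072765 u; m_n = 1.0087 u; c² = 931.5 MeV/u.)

The nucleus contains 20 protons and 41 − 20 = 21 neutrons.
Σm = 20·m_p + 21·m_n = 20.1455300 + 21.1827 = 41.3282300 u
Mass defect Δm = 41.3282300 − 40.9954 = 0.3328300 u
Binding energy = Δm·c² = 0.3328300 × 931.5 MeV/u = 310.031 MeV

310 MeV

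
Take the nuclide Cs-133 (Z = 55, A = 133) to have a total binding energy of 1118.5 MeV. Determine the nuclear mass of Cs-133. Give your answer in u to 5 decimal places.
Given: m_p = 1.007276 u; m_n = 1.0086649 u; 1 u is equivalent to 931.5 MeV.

132.87529 u

Mass defect = 1118.5 MeV / (931.5 MeV/u) = 1.2007515 u
Constituent mass = 55(1.007276) + 78(1.0086649) = 134.0760422 u
Nuclear mass = 134.0760422 − 1.2007515 = 132.8752907 u ≈ 132.87529 u (to 5 decimal places)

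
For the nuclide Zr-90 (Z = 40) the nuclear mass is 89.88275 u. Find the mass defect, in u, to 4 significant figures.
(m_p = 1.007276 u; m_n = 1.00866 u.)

0.8413 u

Z = 40, so N = A − Z = 90 − 40 = 50.
Total constituent mass: 40 × 1.007276 + 50 × 1.00866 = 90.724040 u
Mass defect Δm = 90.724040 − 89.88275 = 0.841290 u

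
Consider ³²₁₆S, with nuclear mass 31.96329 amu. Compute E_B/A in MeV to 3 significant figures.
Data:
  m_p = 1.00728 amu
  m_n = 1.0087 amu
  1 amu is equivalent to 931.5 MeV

The nucleus contains 16 protons and 32 − 16 = 16 neutrons.
Mass of separated nucleons = 16(1.00728) + 16(1.0087) = 16.11648 + 16.1392 = 32.25568 amu
Mass defect Δm = 32.25568 − 31.96329 = 0.29239 amu
Converting to energy: 0.29239 amu × 931.5 MeV/amu = 272.361 MeV
BE/A = 272.361 MeV / 32 = 8.511 MeV/nucleon

8.51 MeV/nucleon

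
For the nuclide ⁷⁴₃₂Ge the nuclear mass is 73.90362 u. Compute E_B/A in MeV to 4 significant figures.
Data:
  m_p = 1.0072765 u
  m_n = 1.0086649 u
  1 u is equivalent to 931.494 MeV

8.725 MeV/nucleon

Mass of separated nucleons = 32(1.0072765) + 42(1.0086649) = 32.2328480 + 42.3639258 = 74.5967738 u
Δm = 74.5967738 − 73.90362 = 0.6931538 u
E_B = 0.6931538 × 931.494 = 645.669 MeV
Dividing by A = 74 gives 8.725 MeV per nucleon.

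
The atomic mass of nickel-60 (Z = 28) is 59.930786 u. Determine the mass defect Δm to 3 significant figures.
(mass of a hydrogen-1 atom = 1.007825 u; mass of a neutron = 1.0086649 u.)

0.566 u

Z = 28, so N = A − Z = 60 − 28 = 32.
Σm = 28·m(¹H) + 32·m_n = 28.219100 + 32.2772768 = 60.4963768 u
Mass defect Δm = 60.4963768 − 59.930786 = 0.5655908 u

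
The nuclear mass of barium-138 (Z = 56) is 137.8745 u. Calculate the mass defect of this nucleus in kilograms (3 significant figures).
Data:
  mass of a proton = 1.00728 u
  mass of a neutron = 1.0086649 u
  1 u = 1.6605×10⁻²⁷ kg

Σm = 56·m_p + 82·m_n = 56.40768 + 82.7105218 = 139.1182018 u
The mass defect is 139.1182018 − 137.8745 = 1.2437018 u.
In SI units: 1.2437018 u × 1.6605×10⁻²⁷ kg/u = 2.0652e-27 kg

2.07e-27 kg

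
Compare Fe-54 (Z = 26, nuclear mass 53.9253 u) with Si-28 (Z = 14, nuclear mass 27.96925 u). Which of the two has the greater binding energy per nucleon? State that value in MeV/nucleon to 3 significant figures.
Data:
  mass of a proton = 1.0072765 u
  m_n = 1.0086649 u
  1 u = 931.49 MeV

Fe-54; 8.74 MeV/nucleon

Fe-54: Σm = 26(1.0072765) + 28(1.0086649) = 54.4318062 u; Δm = 0.5065062 u; E_B = 471.81 MeV; E_B/A = 8.737 MeV
Si-28: Σm = 14(1.0072765) + 14(1.0086649) = 28.2231796 u; Δm = 0.2539296 u; E_B = 236.53 MeV; E_B/A = 8.448 MeV
Fe-54 has the higher binding energy per nucleon, so it is the more tightly bound nucleus.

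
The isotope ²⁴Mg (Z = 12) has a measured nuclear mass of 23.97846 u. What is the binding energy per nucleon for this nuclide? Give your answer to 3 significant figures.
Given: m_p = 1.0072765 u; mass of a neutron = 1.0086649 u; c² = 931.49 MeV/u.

8.26 MeV/nucleon

Z = 12, so N = A − Z = 24 − 12 = 12.
Total constituent mass: 12 × 1.0072765 + 12 × 1.0086649 = 24.1912968 u
Δm = 24.1912968 − 23.97846 = 0.2128368 u
Binding energy = Δm·c² = 0.2128368 × 931.49 MeV/u = 198.255 MeV
Per nucleon: 198.255 / 24 = 8.261 MeV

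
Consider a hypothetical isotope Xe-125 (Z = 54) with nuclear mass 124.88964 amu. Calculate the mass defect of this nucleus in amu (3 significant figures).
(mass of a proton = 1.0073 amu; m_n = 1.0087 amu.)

1.12 amu

The nucleus contains 54 protons and 125 − 54 = 71 neutrons.
Σm = 54·m_p + 71·m_n = 54.3942 + 71.6177 = 126.0119 amu
Δm = 126.0119 − 124.88964 = 1.12226 amu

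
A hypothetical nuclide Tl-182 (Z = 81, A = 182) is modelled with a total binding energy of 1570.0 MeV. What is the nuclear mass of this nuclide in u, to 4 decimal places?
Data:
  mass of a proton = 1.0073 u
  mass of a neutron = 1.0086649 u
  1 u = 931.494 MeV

Mass defect = 1570.0 MeV / (931.494 MeV/u) = 1.685464 u
Constituent mass = 81(1.0073) + 101(1.0086649) = 183.4664549 u
Nuclear mass = 183.4664549 − 1.685464 = 181.7809909 u ≈ 181.7810 u (to 4 decimal places)

181.7810 u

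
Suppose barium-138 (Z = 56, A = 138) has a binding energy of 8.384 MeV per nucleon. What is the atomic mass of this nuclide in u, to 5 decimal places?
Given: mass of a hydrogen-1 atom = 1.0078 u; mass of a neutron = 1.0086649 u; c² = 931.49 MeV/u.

Total binding energy = 138 × 8.384 = 1156.992 MeV
Mass defect = 1156.992 MeV / (931.49 MeV/u) = 1.2420874 u
Constituent mass = 56(1.0078) + 82(1.0086649) = 139.1473218 u
Atomic mass = 139.1473218 − 1.2420874 = 137.9052344 u ≈ 137.90523 u (to 5 decimal places)

137.90523 u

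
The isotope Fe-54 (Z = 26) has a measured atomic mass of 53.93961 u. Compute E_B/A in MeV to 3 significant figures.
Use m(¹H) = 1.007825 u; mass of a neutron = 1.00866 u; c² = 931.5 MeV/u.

8.73 MeV/nucleon

Mass of separated nucleons = 26(1.007825) + 28(1.00866) = 26.203450 + 28.24248 = 54.445930 u
The mass defect is 54.445930 − 53.93961 = 0.506320 u.
Converting to energy: 0.506320 u × 931.5 MeV/u = 471.637 MeV
BE/A = 471.637 MeV / 54 = 8.734 MeV/nucleon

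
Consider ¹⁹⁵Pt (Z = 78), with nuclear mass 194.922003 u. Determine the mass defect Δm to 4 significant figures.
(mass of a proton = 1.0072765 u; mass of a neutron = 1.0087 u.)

1.663 u

Total constituent mass: 78 × 1.0072765 + 117 × 1.0087 = 196.5854670 u
Mass defect Δm = 196.5854670 − 194.922003 = 1.6634640 u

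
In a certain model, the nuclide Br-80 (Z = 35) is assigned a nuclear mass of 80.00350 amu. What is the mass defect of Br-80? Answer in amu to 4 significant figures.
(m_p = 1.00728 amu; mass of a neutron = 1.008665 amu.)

Total constituent mass: 35 × 1.00728 + 45 × 1.008665 = 80.644725 amu
The mass defect is 80.644725 − 80.00350 = 0.641225 amu.

0.6412 amu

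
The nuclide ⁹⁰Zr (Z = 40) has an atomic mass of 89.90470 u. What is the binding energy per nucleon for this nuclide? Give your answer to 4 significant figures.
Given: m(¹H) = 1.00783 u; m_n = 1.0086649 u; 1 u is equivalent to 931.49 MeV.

8.712 MeV/nucleon

The nucleus contains 40 protons and 90 − 40 = 50 neutrons.
Mass of separated nucleons = 40(1.00783) + 50(1.0086649) = 40.31320 + 50.4332450 = 90.7464450 u
Δm = 90.7464450 − 89.90470 = 0.8417450 u
E_B = 0.8417450 × 931.49 = 784.077 MeV
Per nucleon: 784.077 / 90 = 8.712 MeV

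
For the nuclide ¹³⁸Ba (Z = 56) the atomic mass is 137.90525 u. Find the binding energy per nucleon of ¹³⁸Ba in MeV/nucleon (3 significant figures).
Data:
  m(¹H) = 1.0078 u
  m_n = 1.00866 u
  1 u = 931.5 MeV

Total constituent mass: 56 × 1.0078 + 82 × 1.00866 = 139.14692 u
Δm = 139.14692 − 137.90525 = 1.24167 u
Binding energy = Δm·c² = 1.24167 × 931.5 MeV/u = 1156.62 MeV
Dividing by A = 138 gives 8.381 MeV per nucleon.

8.38 MeV/nucleon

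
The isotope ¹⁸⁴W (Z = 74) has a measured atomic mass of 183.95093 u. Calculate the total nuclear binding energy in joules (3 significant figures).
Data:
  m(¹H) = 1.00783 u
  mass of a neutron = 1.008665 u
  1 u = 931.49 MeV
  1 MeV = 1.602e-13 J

Mass of separated nucleons = 74(1.00783) + 110(1.008665) = 74.57942 + 110.953150 = 185.532570 u
Δm = 185.532570 − 183.95093 = 1.581640 u
Binding energy = Δm·c² = 1.581640 × 931.49 MeV/u = 1473.28 MeV
In joules: 1473.28 MeV × 1.602e-13 J/MeV = 2.3602e-10 J

2.36e-10 J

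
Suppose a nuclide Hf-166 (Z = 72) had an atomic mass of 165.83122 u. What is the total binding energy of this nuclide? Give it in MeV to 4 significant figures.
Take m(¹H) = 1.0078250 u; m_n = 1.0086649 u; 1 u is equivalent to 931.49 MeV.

1441 MeV

Z = 72, so N = A − Z = 166 − 72 = 94.
Total constituent mass: 72 × 1.0078250 + 94 × 1.0086649 = 167.3779006 u
Δm = 167.3779006 − 165.83122 = 1.5466806 u
E_B = 1.5466806 × 931.49 = 1440.72 MeV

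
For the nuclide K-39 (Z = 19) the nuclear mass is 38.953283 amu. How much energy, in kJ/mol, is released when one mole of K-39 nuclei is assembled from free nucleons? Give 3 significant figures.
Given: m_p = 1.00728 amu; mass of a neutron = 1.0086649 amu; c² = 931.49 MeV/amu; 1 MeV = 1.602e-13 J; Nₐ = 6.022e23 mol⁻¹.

3.22e+10 kJ/mol

Z = 19, so N = A − Z = 39 − 19 = 20.
Mass of separated nucleons = 19(1.00728) + 20(1.0086649) = 19.13832 + 20.1732980 = 39.3116180 amu
Mass defect Δm = 39.3116180 − 38.953283 = 0.3583350 amu
Binding energy = Δm·c² = 0.3583350 × 931.49 MeV/amu = 333.785 MeV
Per nucleus in joules: 333.785 MeV × 1.602e-13 J/MeV = 5.3472e-11 J
Per mole: 5.3472e-11 J × 6.022e23 mol⁻¹ = 3.2201e+13 J/mol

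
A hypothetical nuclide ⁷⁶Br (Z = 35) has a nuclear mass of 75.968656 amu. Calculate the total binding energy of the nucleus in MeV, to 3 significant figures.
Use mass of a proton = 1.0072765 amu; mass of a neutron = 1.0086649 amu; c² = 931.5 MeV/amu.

Σm = 35·m_p + 41·m_n = 35.2546775 + 41.3552609 = 76.6099384 amu
Δm = 76.6099384 − 75.968656 = 0.6412824 amu
Converting to energy: 0.6412824 amu × 931.5 MeV/amu = 597.355 MeV

597 MeV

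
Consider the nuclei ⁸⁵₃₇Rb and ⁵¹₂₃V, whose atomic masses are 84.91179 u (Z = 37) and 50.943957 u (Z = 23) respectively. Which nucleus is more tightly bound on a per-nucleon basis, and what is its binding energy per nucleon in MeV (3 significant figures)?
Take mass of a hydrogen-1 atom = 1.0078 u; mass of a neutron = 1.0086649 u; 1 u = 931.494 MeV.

⁵¹₂₃V; 8.73 MeV/nucleon

⁸⁵₃₇Rb: Σm = 37(1.0078) + 48(1.0086649) = 85.7045152 u; Δm = 0.7927252 u; E_B = 738.42 MeV; E_B/A = 8.687 MeV
⁵¹₂₃V: Σm = 23(1.0078) + 28(1.0086649) = 51.4220172 u; Δm = 0.4780602 u; E_B = 445.31 MeV; E_B/A = 8.732 MeV
⁵¹₂₃V has the higher binding energy per nucleon, so it is the more tightly bound nucleus.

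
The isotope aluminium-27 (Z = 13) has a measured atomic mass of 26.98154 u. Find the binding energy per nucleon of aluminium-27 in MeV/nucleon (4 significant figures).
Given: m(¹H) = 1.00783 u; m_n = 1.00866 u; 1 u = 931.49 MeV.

8.331 MeV/nucleon

Σm = 13·m(¹H) + 14·m_n = 13.10179 + 14.12124 = 27.22303 u
Δm = 27.22303 − 26.98154 = 0.24149 u
Converting to energy: 0.24149 u × 931.49 MeV/u = 224.946 MeV
BE/A = 224.946 MeV / 27 = 8.331 MeV/nucleon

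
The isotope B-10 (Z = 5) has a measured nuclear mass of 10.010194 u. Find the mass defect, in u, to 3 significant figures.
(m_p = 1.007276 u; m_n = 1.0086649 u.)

0.0695 u

Total constituent mass: 5 × 1.007276 + 5 × 1.0086649 = 10.0797045 u
Mass defect Δm = 10.0797045 − 10.010194 = 0.0695105 u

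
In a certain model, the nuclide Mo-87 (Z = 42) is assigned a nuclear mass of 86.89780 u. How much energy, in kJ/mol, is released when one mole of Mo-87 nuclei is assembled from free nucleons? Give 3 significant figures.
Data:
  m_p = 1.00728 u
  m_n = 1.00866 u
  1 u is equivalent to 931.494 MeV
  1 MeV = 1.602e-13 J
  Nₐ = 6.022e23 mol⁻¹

With 42 protons and 45 neutrons (A = 87):
Σm = 42·m_p + 45·m_n = 42.30576 + 45.38970 = 87.69546 u
The mass defect is 87.69546 − 86.89780 = 0.79766 u.
Converting to energy: 0.79766 u × 931.494 MeV/u = 743.016 MeV
Per nucleus in joules: 743.016 MeV × 1.602e-13 J/MeV = 1.1903e-10 J
Per mole: 1.1903e-10 J × 6.022e23 mol⁻¹ = 7.1680e+13 J/mol

7.17e+10 kJ/mol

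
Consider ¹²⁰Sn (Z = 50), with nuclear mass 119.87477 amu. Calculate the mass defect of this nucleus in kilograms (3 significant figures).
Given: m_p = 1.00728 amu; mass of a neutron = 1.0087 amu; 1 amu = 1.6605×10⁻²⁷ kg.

1.82e-27 kg

Total constituent mass: 50 × 1.00728 + 70 × 1.0087 = 120.97300 amu
Mass defect Δm = 120.97300 − 119.87477 = 1.09823 amu
In SI units: 1.09823 amu × 1.6605×10⁻²⁷ kg/amu = 1.8236e-27 kg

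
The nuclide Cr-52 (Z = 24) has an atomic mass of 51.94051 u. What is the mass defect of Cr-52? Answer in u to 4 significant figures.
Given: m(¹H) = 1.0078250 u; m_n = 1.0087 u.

0.4909 u

Σm = 24·m(¹H) + 28·m_n = 24.1878000 + 28.2436 = 52.4314000 u
Δm = 52.4314000 − 51.94051 = 0.4908900 u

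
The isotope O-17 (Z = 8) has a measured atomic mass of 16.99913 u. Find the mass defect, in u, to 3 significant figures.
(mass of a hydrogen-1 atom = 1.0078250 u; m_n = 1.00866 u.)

0.141 u

The nucleus contains 8 protons and 17 − 8 = 9 neutrons.
Σm = 8·m(¹H) + 9·m_n = 8.0626000 + 9.07794 = 17.1405400 u
Mass defect Δm = 17.1405400 − 16.99913 = 0.1414100 u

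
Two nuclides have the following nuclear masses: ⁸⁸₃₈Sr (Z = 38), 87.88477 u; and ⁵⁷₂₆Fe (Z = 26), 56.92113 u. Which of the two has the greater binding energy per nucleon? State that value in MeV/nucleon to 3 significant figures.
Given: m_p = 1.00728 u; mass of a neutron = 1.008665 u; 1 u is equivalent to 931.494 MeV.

⁵⁷₂₆Fe; 8.77 MeV/nucleon

⁸⁸₃₈Sr: Σm = 38(1.00728) + 50(1.008665) = 88.709890 u; Δm = 0.825120 u; E_B = 768.59 MeV; E_B/A = 8.734 MeV
⁵⁷₂₆Fe: Σm = 26(1.00728) + 31(1.008665) = 57.457895 u; Δm = 0.536765 u; E_B = 499.99 MeV; E_B/A = 8.772 MeV
⁵⁷₂₆Fe has the higher binding energy per nucleon, so it is the more tightly bound nucleus.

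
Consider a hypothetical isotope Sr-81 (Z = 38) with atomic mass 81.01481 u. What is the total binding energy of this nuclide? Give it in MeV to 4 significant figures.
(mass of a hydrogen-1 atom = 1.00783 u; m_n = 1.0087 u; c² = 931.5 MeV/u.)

The nucleus contains 38 protons and 81 − 38 = 43 neutrons.
Σm = 38·m(¹H) + 43·m_n = 38.29754 + 43.3741 = 81.67164 u
The mass defect is 81.67164 − 81.01481 = 0.65683 u.
E_B = 0.65683 × 931.5 = 611.837 MeV

611.8 MeV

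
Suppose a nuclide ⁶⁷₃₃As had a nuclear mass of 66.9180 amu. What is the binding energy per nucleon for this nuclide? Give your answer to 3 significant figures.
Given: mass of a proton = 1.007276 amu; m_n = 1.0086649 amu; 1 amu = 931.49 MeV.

8.57 MeV/nucleon

Total constituent mass: 33 × 1.007276 + 34 × 1.0086649 = 67.5347146 amu
Δm = 67.5347146 − 66.9180 = 0.6167146 amu
Converting to energy: 0.6167146 amu × 931.49 MeV/amu = 574.463 MeV
Dividing by A = 67 gives 8.574 MeV per nucleon.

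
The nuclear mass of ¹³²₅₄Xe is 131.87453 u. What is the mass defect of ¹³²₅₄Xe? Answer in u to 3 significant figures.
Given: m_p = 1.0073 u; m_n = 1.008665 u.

1.20 u

Mass of separated nucleons = 54(1.0073) + 78(1.008665) = 54.3942 + 78.675870 = 133.070070 u
Δm = 133.070070 − 131.87453 = 1.195540 u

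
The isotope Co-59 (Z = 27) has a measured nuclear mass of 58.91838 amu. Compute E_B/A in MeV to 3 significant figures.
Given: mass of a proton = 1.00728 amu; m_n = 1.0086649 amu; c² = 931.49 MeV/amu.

8.77 MeV/nucleon

With 27 protons and 32 neutrons (A = 59):
Mass of separated nucleons = 27(1.00728) + 32(1.0086649) = 27.19656 + 32.2772768 = 59.4738368 amu
Mass defect Δm = 59.4738368 − 58.91838 = 0.5554568 amu
Converting to energy: 0.5554568 amu × 931.49 MeV/amu = 517.402 MeV
Per nucleon: 517.402 / 59 = 8.770 MeV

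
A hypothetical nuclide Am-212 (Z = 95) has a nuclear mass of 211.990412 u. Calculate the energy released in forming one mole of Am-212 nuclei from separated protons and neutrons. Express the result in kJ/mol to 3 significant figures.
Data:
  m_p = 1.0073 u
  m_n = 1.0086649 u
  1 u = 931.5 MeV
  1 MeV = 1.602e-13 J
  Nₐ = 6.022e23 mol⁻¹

1.54e+11 kJ/mol

With 95 protons and 117 neutrons (A = 212):
Mass of separated nucleons = 95(1.0073) + 117(1.0086649) = 95.6935 + 118.0137933 = 213.7072933 u
The mass defect is 213.7072933 − 211.990412 = 1.7168813 u.
Converting to energy: 1.7168813 u × 931.5 MeV/u = 1599.27 MeV
Per nucleus in joules: 1599.27 MeV × 1.602e-13 J/MeV = 2.5620e-10 J
Per mole: 2.5620e-10 J × 6.022e23 mol⁻¹ = 1.5428e+14 J/mol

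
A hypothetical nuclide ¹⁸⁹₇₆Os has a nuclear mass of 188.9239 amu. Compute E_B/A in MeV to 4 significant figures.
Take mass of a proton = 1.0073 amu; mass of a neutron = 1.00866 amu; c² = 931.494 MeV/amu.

Σm = 76·m_p + 113·m_n = 76.5548 + 113.97858 = 190.53338 amu
The mass defect is 190.53338 − 188.9239 = 1.60948 amu.
Binding energy = Δm·c² = 1.60948 × 931.494 MeV/amu = 1499.22 MeV
Per nucleon: 1499.22 / 189 = 7.932 MeV

7.932 MeV/nucleon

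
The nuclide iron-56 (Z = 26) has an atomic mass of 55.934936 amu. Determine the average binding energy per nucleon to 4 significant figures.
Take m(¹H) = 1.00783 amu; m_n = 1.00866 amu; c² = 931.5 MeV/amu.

Total constituent mass: 26 × 1.00783 + 30 × 1.00866 = 56.46338 amu
The mass defect is 56.46338 − 55.934936 = 0.528444 amu.
E_B = 0.528444 × 931.5 = 492.246 MeV
Per nucleon: 492.246 / 56 = 8.790 MeV

8.790 MeV/nucleon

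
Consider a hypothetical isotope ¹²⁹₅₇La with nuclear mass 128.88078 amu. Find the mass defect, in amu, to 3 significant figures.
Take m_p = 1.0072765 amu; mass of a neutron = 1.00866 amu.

1.16 amu

The nucleus contains 57 protons and 129 − 57 = 72 neutrons.
Mass of separated nucleons = 57(1.0072765) + 72(1.00866) = 57.4147605 + 72.62352 = 130.0382805 amu
The mass defect is 130.0382805 − 128.88078 = 1.1575005 amu.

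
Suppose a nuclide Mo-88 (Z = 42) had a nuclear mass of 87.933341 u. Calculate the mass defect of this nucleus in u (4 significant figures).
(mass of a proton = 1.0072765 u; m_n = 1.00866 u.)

Mass of separated nucleons = 42(1.0072765) + 46(1.00866) = 42.3056130 + 46.39836 = 88.7039730 u
Mass defect Δm = 88.7039730 − 87.933341 = 0.7706320 u

0.7706 u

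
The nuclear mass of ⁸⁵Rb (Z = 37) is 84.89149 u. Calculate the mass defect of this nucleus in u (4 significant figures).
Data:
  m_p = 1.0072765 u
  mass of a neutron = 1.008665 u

Z = 37, so N = A − Z = 85 − 37 = 48.
Total constituent mass: 37 × 1.0072765 + 48 × 1.008665 = 85.6851505 u
Mass defect Δm = 85.6851505 − 84.89149 = 0.7936605 u

0.7937 u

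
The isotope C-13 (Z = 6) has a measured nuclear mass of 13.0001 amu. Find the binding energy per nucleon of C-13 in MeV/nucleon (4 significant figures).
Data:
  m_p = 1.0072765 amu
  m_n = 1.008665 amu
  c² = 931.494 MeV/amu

Total constituent mass: 6 × 1.0072765 + 7 × 1.008665 = 13.1043140 amu
Δm = 13.1043140 − 13.0001 = 0.1042140 amu
Converting to energy: 0.1042140 amu × 931.494 MeV/amu = 97.0747 MeV
Dividing by A = 13 gives 7.467 MeV per nucleon.

7.467 MeV/nucleon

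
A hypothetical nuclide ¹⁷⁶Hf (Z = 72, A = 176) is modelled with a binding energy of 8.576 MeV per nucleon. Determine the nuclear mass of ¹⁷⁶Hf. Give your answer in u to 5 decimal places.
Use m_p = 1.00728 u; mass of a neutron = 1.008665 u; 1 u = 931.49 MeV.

175.80493 u

Total binding energy = 176 × 8.576 = 1509.376 MeV
Mass defect = 1509.376 MeV / (931.49 MeV/u) = 1.6203888 u
Constituent mass = 72(1.00728) + 104(1.008665) = 177.425320 u
Nuclear mass = 177.425320 − 1.6203888 = 175.8049312 u ≈ 175.80493 u (to 5 decimal places)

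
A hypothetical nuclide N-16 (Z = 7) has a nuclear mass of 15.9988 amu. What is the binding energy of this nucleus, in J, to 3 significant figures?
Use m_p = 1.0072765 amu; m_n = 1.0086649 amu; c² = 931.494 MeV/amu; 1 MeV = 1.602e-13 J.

With 7 protons and 9 neutrons (A = 16):
Total constituent mass: 7 × 1.0072765 + 9 × 1.0086649 = 16.1289196 amu
Mass defect Δm = 16.1289196 − 15.9988 = 0.1301196 amu
Converting to energy: 0.1301196 amu × 931.494 MeV/amu = 121.206 MeV
In joules: 121.206 MeV × 1.602e-13 J/MeV = 1.9417e-11 J

1.94e-11 J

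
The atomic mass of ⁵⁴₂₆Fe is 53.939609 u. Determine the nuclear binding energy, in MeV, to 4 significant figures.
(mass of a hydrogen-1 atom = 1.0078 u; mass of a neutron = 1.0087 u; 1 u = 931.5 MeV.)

472.1 MeV

With 26 protons and 28 neutrons (A = 54):
Σm = 26·m(¹H) + 28·m_n = 26.2028 + 28.2436 = 54.4464 u
The mass defect is 54.4464 − 53.939609 = 0.506791 u.
Converting to energy: 0.506791 u × 931.5 MeV/u = 472.076 MeV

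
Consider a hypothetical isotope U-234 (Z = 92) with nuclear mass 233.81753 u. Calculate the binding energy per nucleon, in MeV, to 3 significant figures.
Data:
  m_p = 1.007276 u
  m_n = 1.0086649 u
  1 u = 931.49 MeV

Mass of separated nucleons = 92(1.007276) + 142(1.0086649) = 92.669392 + 143.2304158 = 235.8998078 u
Mass defect Δm = 235.8998078 − 233.81753 = 2.0822778 u
Converting to energy: 2.0822778 u × 931.49 MeV/u = 1939.62 MeV
BE/A = 1939.62 MeV / 234 = 8.289 MeV/nucleon

8.29 MeV/nucleon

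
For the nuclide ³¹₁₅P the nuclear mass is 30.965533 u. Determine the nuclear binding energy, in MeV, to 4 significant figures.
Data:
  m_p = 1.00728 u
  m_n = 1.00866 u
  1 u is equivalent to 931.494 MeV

262.9 MeV

With 15 protons and 16 neutrons (A = 31):
Mass of separated nucleons = 15(1.00728) + 16(1.00866) = 15.10920 + 16.13856 = 31.24776 u
The mass defect is 31.24776 − 30.965533 = 0.282227 u.
Converting to energy: 0.282227 u × 931.494 MeV/u = 262.893 MeV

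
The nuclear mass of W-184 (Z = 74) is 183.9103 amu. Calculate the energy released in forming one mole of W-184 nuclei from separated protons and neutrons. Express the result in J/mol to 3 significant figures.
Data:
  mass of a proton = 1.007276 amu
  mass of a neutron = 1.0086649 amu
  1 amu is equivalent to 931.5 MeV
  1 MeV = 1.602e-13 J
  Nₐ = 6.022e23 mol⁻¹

1.42e+14 J/mol

Z = 74, so N = A − Z = 184 − 74 = 110.
Mass of separated nucleons = 74(1.007276) + 110(1.0086649) = 74.538424 + 110.9531390 = 185.4915630 amu
Mass defect Δm = 185.4915630 − 183.9103 = 1.5812630 amu
Converting to energy: 1.5812630 amu × 931.5 MeV/amu = 1472.95 MeV
Per nucleus in joules: 1472.95 MeV × 1.602e-13 J/MeV = 2.3597e-10 J
Per mole: 2.3597e-10 J × 6.022e23 mol⁻¹ = 1.4210e+14 J/mol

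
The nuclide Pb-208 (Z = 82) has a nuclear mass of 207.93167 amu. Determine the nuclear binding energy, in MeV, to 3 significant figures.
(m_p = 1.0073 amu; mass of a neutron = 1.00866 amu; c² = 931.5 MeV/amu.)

1640 MeV

The nucleus contains 82 protons and 208 − 82 = 126 neutrons.
Mass of separated nucleons = 82(1.0073) + 126(1.00866) = 82.5986 + 127.09116 = 209.68976 amu
Δm = 209.68976 − 207.93167 = 1.75809 amu
E_B = 1.75809 × 931.5 = 1637.66 MeV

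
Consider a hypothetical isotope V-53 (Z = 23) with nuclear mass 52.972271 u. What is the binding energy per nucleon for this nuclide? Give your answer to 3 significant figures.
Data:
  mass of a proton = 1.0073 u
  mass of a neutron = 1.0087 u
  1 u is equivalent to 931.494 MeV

8.03 MeV/nucleon

Z = 23, so N = A − Z = 53 − 23 = 30.
Mass of separated nucleons = 23(1.0073) + 30(1.0087) = 23.1679 + 30.2610 = 53.4289 u
Δm = 53.4289 − 52.972271 = 0.456629 u
Converting to energy: 0.456629 u × 931.494 MeV/u = 425.347 MeV
BE/A = 425.347 MeV / 53 = 8.025 MeV/nucleon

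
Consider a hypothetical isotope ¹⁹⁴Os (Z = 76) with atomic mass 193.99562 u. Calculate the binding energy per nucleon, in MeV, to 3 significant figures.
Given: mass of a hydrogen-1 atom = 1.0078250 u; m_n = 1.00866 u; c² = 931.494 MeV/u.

7.78 MeV/nucleon

The nucleus contains 76 protons and 194 − 76 = 118 neutrons.
Mass of separated nucleons = 76(1.0078250) + 118(1.00866) = 76.5947000 + 119.02188 = 195.6165800 u
The mass defect is 195.6165800 − 193.99562 = 1.6209600 u.
Converting to energy: 1.6209600 u × 931.494 MeV/u = 1509.91 MeV
Dividing by A = 194 gives 7.783 MeV per nucleon.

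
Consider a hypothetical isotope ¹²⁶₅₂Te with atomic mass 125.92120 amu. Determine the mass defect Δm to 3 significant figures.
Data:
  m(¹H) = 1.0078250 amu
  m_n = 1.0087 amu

Z = 52, so N = A − Z = 126 − 52 = 74.
Σm = 52·m(¹H) + 74·m_n = 52.4069000 + 74.6438 = 127.0507000 amu
The mass defect is 127.0507000 − 125.92120 = 1.1295000 amu.

1.13 amu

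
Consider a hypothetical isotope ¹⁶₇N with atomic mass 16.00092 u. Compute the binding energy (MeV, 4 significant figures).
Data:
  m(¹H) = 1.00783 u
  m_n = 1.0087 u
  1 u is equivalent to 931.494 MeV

123.1 MeV

Mass of separated nucleons = 7(1.00783) + 9(1.0087) = 7.05481 + 9.0783 = 16.13311 u
Mass defect Δm = 16.13311 − 16.00092 = 0.13219 u
E_B = 0.13219 × 931.494 = 123.134 MeV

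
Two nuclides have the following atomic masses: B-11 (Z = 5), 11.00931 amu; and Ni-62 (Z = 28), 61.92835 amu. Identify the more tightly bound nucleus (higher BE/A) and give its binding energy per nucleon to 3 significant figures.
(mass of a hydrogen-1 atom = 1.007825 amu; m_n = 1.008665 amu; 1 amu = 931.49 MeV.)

B-11: Σm = 5(1.007825) + 6(1.008665) = 11.091115 amu; Δm = 0.081805 amu; E_B = 76.201 MeV; E_B/A = 6.927 MeV
Ni-62: Σm = 28(1.007825) + 34(1.008665) = 62.513710 amu; Δm = 0.585360 amu; E_B = 545.257 MeV; E_B/A = 8.794 MeV
Ni-62 has the higher binding energy per nucleon, so it is the more tightly bound nucleus.

Ni-62; 8.79 MeV/nucleon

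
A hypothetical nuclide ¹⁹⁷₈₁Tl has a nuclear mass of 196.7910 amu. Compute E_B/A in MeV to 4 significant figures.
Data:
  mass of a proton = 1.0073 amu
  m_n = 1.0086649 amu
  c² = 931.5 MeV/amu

The nucleus contains 81 protons and 197 − 81 = 116 neutrons.
Total constituent mass: 81 × 1.0073 + 116 × 1.0086649 = 198.5964284 amu
Δm = 198.5964284 − 196.7910 = 1.8054284 amu
E_B = 1.8054284 × 931.5 = 1681.76 MeV
Per nucleon: 1681.76 / 197 = 8.537 MeV

8.537 MeV/nucleon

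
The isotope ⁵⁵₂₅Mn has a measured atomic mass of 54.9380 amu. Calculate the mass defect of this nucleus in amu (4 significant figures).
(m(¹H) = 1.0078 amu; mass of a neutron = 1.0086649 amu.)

Σm = 25·m(¹H) + 30·m_n = 25.1950 + 30.2599470 = 55.4549470 amu
The mass defect is 55.4549470 − 54.9380 = 0.5169470 amu.

0.5169 amu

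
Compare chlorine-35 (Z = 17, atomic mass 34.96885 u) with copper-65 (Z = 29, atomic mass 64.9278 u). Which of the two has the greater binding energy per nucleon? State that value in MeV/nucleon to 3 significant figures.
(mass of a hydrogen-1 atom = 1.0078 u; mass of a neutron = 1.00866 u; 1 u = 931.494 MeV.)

copper-65; 8.74 MeV/nucleon

chlorine-35: Σm = 17(1.0078) + 18(1.00866) = 35.28848 u; Δm = 0.31963 u; E_B = 297.73 MeV; E_B/A = 8.507 MeV
copper-65: Σm = 29(1.0078) + 36(1.00866) = 65.53796 u; Δm = 0.61016 u; E_B = 568.36 MeV; E_B/A = 8.744 MeV
copper-65 has the higher binding energy per nucleon, so it is the more tightly bound nucleus.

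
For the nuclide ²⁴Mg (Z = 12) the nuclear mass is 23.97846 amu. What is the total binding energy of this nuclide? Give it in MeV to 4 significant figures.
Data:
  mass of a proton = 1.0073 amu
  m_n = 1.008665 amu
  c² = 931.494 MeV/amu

The nucleus contains 12 protons and 24 − 12 = 12 neutrons.
Σm = 12·m_p + 12·m_n = 12.0876 + 12.103980 = 24.191580 amu
Δm = 24.191580 − 23.97846 = 0.213120 amu
E_B = 0.213120 × 931.494 = 198.520 MeV

198.5 MeV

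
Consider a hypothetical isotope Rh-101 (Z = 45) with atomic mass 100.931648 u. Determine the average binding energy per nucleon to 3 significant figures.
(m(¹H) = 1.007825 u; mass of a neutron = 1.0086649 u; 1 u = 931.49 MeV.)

8.35 MeV/nucleon

The nucleus contains 45 protons and 101 − 45 = 56 neutrons.
Mass of separated nucleons = 45(1.007825) + 56(1.0086649) = 45.352125 + 56.4852344 = 101.8373594 u
The mass defect is 101.8373594 − 100.931648 = 0.9057114 u.
Converting to energy: 0.9057114 u × 931.49 MeV/u = 843.661 MeV
BE/A = 843.661 MeV / 101 = 8.353 MeV/nucleon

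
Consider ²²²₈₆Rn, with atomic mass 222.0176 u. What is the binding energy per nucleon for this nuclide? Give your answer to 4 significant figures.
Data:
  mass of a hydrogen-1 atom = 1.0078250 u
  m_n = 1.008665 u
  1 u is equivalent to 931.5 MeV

7.694 MeV/nucleon

With 86 protons and 136 neutrons (A = 222):
Mass of separated nucleons = 86(1.0078250) + 136(1.008665) = 86.6729500 + 137.178440 = 223.8513900 u
The mass defect is 223.8513900 − 222.0176 = 1.8337900 u.
Converting to energy: 1.8337900 u × 931.5 MeV/u = 1708.175 MeV
Per nucleon: 1708.175 / 222 = 7.694 MeV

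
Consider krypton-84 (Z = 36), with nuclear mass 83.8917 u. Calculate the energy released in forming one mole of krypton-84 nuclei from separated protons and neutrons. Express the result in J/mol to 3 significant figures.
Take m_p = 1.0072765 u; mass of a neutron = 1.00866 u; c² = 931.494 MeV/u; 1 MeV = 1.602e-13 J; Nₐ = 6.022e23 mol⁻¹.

Total constituent mass: 36 × 1.0072765 + 48 × 1.00866 = 84.6776340 u
The mass defect is 84.6776340 − 83.8917 = 0.7859340 u.
E_B = 0.7859340 × 931.494 = 732.093 MeV
Per nucleus in joules: 732.093 MeV × 1.602e-13 J/MeV = 1.1728e-10 J
Per mole: 1.1728e-10 J × 6.022e23 mol⁻¹ = 7.0626e+13 J/mol

7.06e+13 J/mol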